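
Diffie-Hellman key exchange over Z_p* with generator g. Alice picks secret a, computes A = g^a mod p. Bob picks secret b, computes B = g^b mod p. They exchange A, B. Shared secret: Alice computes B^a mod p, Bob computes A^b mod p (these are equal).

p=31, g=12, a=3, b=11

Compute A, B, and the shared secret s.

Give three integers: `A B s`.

A = 12^3 mod 31  (bits of 3 = 11)
  bit 0 = 1: r = r^2 * 12 mod 31 = 1^2 * 12 = 1*12 = 12
  bit 1 = 1: r = r^2 * 12 mod 31 = 12^2 * 12 = 20*12 = 23
  -> A = 23
B = 12^11 mod 31  (bits of 11 = 1011)
  bit 0 = 1: r = r^2 * 12 mod 31 = 1^2 * 12 = 1*12 = 12
  bit 1 = 0: r = r^2 mod 31 = 12^2 = 20
  bit 2 = 1: r = r^2 * 12 mod 31 = 20^2 * 12 = 28*12 = 26
  bit 3 = 1: r = r^2 * 12 mod 31 = 26^2 * 12 = 25*12 = 21
  -> B = 21
s = B^a = 21^3 mod 31  (bits of 3 = 11)
  bit 0 = 1: r = r^2 * 21 mod 31 = 1^2 * 21 = 1*21 = 21
  bit 1 = 1: r = r^2 * 21 mod 31 = 21^2 * 21 = 7*21 = 23
  -> s = B^a = 23

Answer: 23 21 23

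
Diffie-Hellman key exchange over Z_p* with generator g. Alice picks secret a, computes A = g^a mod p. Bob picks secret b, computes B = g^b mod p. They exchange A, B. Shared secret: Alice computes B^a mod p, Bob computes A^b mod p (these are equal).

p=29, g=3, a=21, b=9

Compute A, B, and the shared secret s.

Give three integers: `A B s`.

A = 3^21 mod 29  (bits of 21 = 10101)
  bit 0 = 1: r = r^2 * 3 mod 29 = 1^2 * 3 = 1*3 = 3
  bit 1 = 0: r = r^2 mod 29 = 3^2 = 9
  bit 2 = 1: r = r^2 * 3 mod 29 = 9^2 * 3 = 23*3 = 11
  bit 3 = 0: r = r^2 mod 29 = 11^2 = 5
  bit 4 = 1: r = r^2 * 3 mod 29 = 5^2 * 3 = 25*3 = 17
  -> A = 17
B = 3^9 mod 29  (bits of 9 = 1001)
  bit 0 = 1: r = r^2 * 3 mod 29 = 1^2 * 3 = 1*3 = 3
  bit 1 = 0: r = r^2 mod 29 = 3^2 = 9
  bit 2 = 0: r = r^2 mod 29 = 9^2 = 23
  bit 3 = 1: r = r^2 * 3 mod 29 = 23^2 * 3 = 7*3 = 21
  -> B = 21
s = B^a = 21^21 mod 29  (bits of 21 = 10101)
  bit 0 = 1: r = r^2 * 21 mod 29 = 1^2 * 21 = 1*21 = 21
  bit 1 = 0: r = r^2 mod 29 = 21^2 = 6
  bit 2 = 1: r = r^2 * 21 mod 29 = 6^2 * 21 = 7*21 = 2
  bit 3 = 0: r = r^2 mod 29 = 2^2 = 4
  bit 4 = 1: r = r^2 * 21 mod 29 = 4^2 * 21 = 16*21 = 17
  -> s = B^a = 17

Answer: 17 21 17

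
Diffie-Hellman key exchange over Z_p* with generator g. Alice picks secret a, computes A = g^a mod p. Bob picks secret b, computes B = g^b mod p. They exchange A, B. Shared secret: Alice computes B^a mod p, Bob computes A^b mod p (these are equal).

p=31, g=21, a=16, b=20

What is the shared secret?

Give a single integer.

Answer: 25

Derivation:
A = 21^16 mod 31  (bits of 16 = 10000)
  bit 0 = 1: r = r^2 * 21 mod 31 = 1^2 * 21 = 1*21 = 21
  bit 1 = 0: r = r^2 mod 31 = 21^2 = 7
  bit 2 = 0: r = r^2 mod 31 = 7^2 = 18
  bit 3 = 0: r = r^2 mod 31 = 18^2 = 14
  bit 4 = 0: r = r^2 mod 31 = 14^2 = 10
  -> A = 10
B = 21^20 mod 31  (bits of 20 = 10100)
  bit 0 = 1: r = r^2 * 21 mod 31 = 1^2 * 21 = 1*21 = 21
  bit 1 = 0: r = r^2 mod 31 = 21^2 = 7
  bit 2 = 1: r = r^2 * 21 mod 31 = 7^2 * 21 = 18*21 = 6
  bit 3 = 0: r = r^2 mod 31 = 6^2 = 5
  bit 4 = 0: r = r^2 mod 31 = 5^2 = 25
  -> B = 25
s = B^a = 25^16 mod 31  (bits of 16 = 10000)
  bit 0 = 1: r = r^2 * 25 mod 31 = 1^2 * 25 = 1*25 = 25
  bit 1 = 0: r = r^2 mod 31 = 25^2 = 5
  bit 2 = 0: r = r^2 mod 31 = 5^2 = 25
  bit 3 = 0: r = r^2 mod 31 = 25^2 = 5
  bit 4 = 0: r = r^2 mod 31 = 5^2 = 25
  -> s = B^a = 25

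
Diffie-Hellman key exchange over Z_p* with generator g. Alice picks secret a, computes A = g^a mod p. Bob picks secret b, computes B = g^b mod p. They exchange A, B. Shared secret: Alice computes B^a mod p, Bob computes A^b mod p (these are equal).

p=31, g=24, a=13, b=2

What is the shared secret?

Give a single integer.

A = 24^13 mod 31  (bits of 13 = 1101)
  bit 0 = 1: r = r^2 * 24 mod 31 = 1^2 * 24 = 1*24 = 24
  bit 1 = 1: r = r^2 * 24 mod 31 = 24^2 * 24 = 18*24 = 29
  bit 2 = 0: r = r^2 mod 31 = 29^2 = 4
  bit 3 = 1: r = r^2 * 24 mod 31 = 4^2 * 24 = 16*24 = 12
  -> A = 12
B = 24^2 mod 31  (bits of 2 = 10)
  bit 0 = 1: r = r^2 * 24 mod 31 = 1^2 * 24 = 1*24 = 24
  bit 1 = 0: r = r^2 mod 31 = 24^2 = 18
  -> B = 18
s = B^a = 18^13 mod 31  (bits of 13 = 1101)
  bit 0 = 1: r = r^2 * 18 mod 31 = 1^2 * 18 = 1*18 = 18
  bit 1 = 1: r = r^2 * 18 mod 31 = 18^2 * 18 = 14*18 = 4
  bit 2 = 0: r = r^2 mod 31 = 4^2 = 16
  bit 3 = 1: r = r^2 * 18 mod 31 = 16^2 * 18 = 8*18 = 20
  -> s = B^a = 20

Answer: 20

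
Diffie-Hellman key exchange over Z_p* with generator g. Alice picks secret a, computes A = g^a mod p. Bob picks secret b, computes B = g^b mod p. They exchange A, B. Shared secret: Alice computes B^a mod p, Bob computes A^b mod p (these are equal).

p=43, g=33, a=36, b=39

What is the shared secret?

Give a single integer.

A = 33^36 mod 43  (bits of 36 = 100100)
  bit 0 = 1: r = r^2 * 33 mod 43 = 1^2 * 33 = 1*33 = 33
  bit 1 = 0: r = r^2 mod 43 = 33^2 = 14
  bit 2 = 0: r = r^2 mod 43 = 14^2 = 24
  bit 3 = 1: r = r^2 * 33 mod 43 = 24^2 * 33 = 17*33 = 2
  bit 4 = 0: r = r^2 mod 43 = 2^2 = 4
  bit 5 = 0: r = r^2 mod 43 = 4^2 = 16
  -> A = 16
B = 33^39 mod 43  (bits of 39 = 100111)
  bit 0 = 1: r = r^2 * 33 mod 43 = 1^2 * 33 = 1*33 = 33
  bit 1 = 0: r = r^2 mod 43 = 33^2 = 14
  bit 2 = 0: r = r^2 mod 43 = 14^2 = 24
  bit 3 = 1: r = r^2 * 33 mod 43 = 24^2 * 33 = 17*33 = 2
  bit 4 = 1: r = r^2 * 33 mod 43 = 2^2 * 33 = 4*33 = 3
  bit 5 = 1: r = r^2 * 33 mod 43 = 3^2 * 33 = 9*33 = 39
  -> B = 39
s = B^a = 39^36 mod 43  (bits of 36 = 100100)
  bit 0 = 1: r = r^2 * 39 mod 43 = 1^2 * 39 = 1*39 = 39
  bit 1 = 0: r = r^2 mod 43 = 39^2 = 16
  bit 2 = 0: r = r^2 mod 43 = 16^2 = 41
  bit 3 = 1: r = r^2 * 39 mod 43 = 41^2 * 39 = 4*39 = 27
  bit 4 = 0: r = r^2 mod 43 = 27^2 = 41
  bit 5 = 0: r = r^2 mod 43 = 41^2 = 4
  -> s = B^a = 4

Answer: 4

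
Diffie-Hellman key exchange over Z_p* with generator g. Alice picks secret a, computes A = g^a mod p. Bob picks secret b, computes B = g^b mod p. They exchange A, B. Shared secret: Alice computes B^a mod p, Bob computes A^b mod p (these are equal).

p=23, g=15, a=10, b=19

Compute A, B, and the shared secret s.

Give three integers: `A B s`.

Answer: 3 19 6

Derivation:
A = 15^10 mod 23  (bits of 10 = 1010)
  bit 0 = 1: r = r^2 * 15 mod 23 = 1^2 * 15 = 1*15 = 15
  bit 1 = 0: r = r^2 mod 23 = 15^2 = 18
  bit 2 = 1: r = r^2 * 15 mod 23 = 18^2 * 15 = 2*15 = 7
  bit 3 = 0: r = r^2 mod 23 = 7^2 = 3
  -> A = 3
B = 15^19 mod 23  (bits of 19 = 10011)
  bit 0 = 1: r = r^2 * 15 mod 23 = 1^2 * 15 = 1*15 = 15
  bit 1 = 0: r = r^2 mod 23 = 15^2 = 18
  bit 2 = 0: r = r^2 mod 23 = 18^2 = 2
  bit 3 = 1: r = r^2 * 15 mod 23 = 2^2 * 15 = 4*15 = 14
  bit 4 = 1: r = r^2 * 15 mod 23 = 14^2 * 15 = 12*15 = 19
  -> B = 19
s = B^a = 19^10 mod 23  (bits of 10 = 1010)
  bit 0 = 1: r = r^2 * 19 mod 23 = 1^2 * 19 = 1*19 = 19
  bit 1 = 0: r = r^2 mod 23 = 19^2 = 16
  bit 2 = 1: r = r^2 * 19 mod 23 = 16^2 * 19 = 3*19 = 11
  bit 3 = 0: r = r^2 mod 23 = 11^2 = 6
  -> s = B^a = 6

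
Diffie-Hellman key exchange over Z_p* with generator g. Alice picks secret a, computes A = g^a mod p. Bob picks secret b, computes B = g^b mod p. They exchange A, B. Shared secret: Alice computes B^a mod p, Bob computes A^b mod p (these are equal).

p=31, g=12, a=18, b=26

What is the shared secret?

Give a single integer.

Answer: 8

Derivation:
A = 12^18 mod 31  (bits of 18 = 10010)
  bit 0 = 1: r = r^2 * 12 mod 31 = 1^2 * 12 = 1*12 = 12
  bit 1 = 0: r = r^2 mod 31 = 12^2 = 20
  bit 2 = 0: r = r^2 mod 31 = 20^2 = 28
  bit 3 = 1: r = r^2 * 12 mod 31 = 28^2 * 12 = 9*12 = 15
  bit 4 = 0: r = r^2 mod 31 = 15^2 = 8
  -> A = 8
B = 12^26 mod 31  (bits of 26 = 11010)
  bit 0 = 1: r = r^2 * 12 mod 31 = 1^2 * 12 = 1*12 = 12
  bit 1 = 1: r = r^2 * 12 mod 31 = 12^2 * 12 = 20*12 = 23
  bit 2 = 0: r = r^2 mod 31 = 23^2 = 2
  bit 3 = 1: r = r^2 * 12 mod 31 = 2^2 * 12 = 4*12 = 17
  bit 4 = 0: r = r^2 mod 31 = 17^2 = 10
  -> B = 10
s = B^a = 10^18 mod 31  (bits of 18 = 10010)
  bit 0 = 1: r = r^2 * 10 mod 31 = 1^2 * 10 = 1*10 = 10
  bit 1 = 0: r = r^2 mod 31 = 10^2 = 7
  bit 2 = 0: r = r^2 mod 31 = 7^2 = 18
  bit 3 = 1: r = r^2 * 10 mod 31 = 18^2 * 10 = 14*10 = 16
  bit 4 = 0: r = r^2 mod 31 = 16^2 = 8
  -> s = B^a = 8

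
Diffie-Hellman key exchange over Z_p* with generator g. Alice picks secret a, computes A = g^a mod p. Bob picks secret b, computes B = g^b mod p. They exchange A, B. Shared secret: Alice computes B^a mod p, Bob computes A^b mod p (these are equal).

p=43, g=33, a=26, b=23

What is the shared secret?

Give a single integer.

Answer: 23

Derivation:
A = 33^26 mod 43  (bits of 26 = 11010)
  bit 0 = 1: r = r^2 * 33 mod 43 = 1^2 * 33 = 1*33 = 33
  bit 1 = 1: r = r^2 * 33 mod 43 = 33^2 * 33 = 14*33 = 32
  bit 2 = 0: r = r^2 mod 43 = 32^2 = 35
  bit 3 = 1: r = r^2 * 33 mod 43 = 35^2 * 33 = 21*33 = 5
  bit 4 = 0: r = r^2 mod 43 = 5^2 = 25
  -> A = 25
B = 33^23 mod 43  (bits of 23 = 10111)
  bit 0 = 1: r = r^2 * 33 mod 43 = 1^2 * 33 = 1*33 = 33
  bit 1 = 0: r = r^2 mod 43 = 33^2 = 14
  bit 2 = 1: r = r^2 * 33 mod 43 = 14^2 * 33 = 24*33 = 18
  bit 3 = 1: r = r^2 * 33 mod 43 = 18^2 * 33 = 23*33 = 28
  bit 4 = 1: r = r^2 * 33 mod 43 = 28^2 * 33 = 10*33 = 29
  -> B = 29
s = B^a = 29^26 mod 43  (bits of 26 = 11010)
  bit 0 = 1: r = r^2 * 29 mod 43 = 1^2 * 29 = 1*29 = 29
  bit 1 = 1: r = r^2 * 29 mod 43 = 29^2 * 29 = 24*29 = 8
  bit 2 = 0: r = r^2 mod 43 = 8^2 = 21
  bit 3 = 1: r = r^2 * 29 mod 43 = 21^2 * 29 = 11*29 = 18
  bit 4 = 0: r = r^2 mod 43 = 18^2 = 23
  -> s = B^a = 23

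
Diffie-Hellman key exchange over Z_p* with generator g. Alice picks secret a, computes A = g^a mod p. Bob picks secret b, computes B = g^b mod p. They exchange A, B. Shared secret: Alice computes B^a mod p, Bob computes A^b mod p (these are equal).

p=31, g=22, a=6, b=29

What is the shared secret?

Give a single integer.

Answer: 4

Derivation:
A = 22^6 mod 31  (bits of 6 = 110)
  bit 0 = 1: r = r^2 * 22 mod 31 = 1^2 * 22 = 1*22 = 22
  bit 1 = 1: r = r^2 * 22 mod 31 = 22^2 * 22 = 19*22 = 15
  bit 2 = 0: r = r^2 mod 31 = 15^2 = 8
  -> A = 8
B = 22^29 mod 31  (bits of 29 = 11101)
  bit 0 = 1: r = r^2 * 22 mod 31 = 1^2 * 22 = 1*22 = 22
  bit 1 = 1: r = r^2 * 22 mod 31 = 22^2 * 22 = 19*22 = 15
  bit 2 = 1: r = r^2 * 22 mod 31 = 15^2 * 22 = 8*22 = 21
  bit 3 = 0: r = r^2 mod 31 = 21^2 = 7
  bit 4 = 1: r = r^2 * 22 mod 31 = 7^2 * 22 = 18*22 = 24
  -> B = 24
s = B^a = 24^6 mod 31  (bits of 6 = 110)
  bit 0 = 1: r = r^2 * 24 mod 31 = 1^2 * 24 = 1*24 = 24
  bit 1 = 1: r = r^2 * 24 mod 31 = 24^2 * 24 = 18*24 = 29
  bit 2 = 0: r = r^2 mod 31 = 29^2 = 4
  -> s = B^a = 4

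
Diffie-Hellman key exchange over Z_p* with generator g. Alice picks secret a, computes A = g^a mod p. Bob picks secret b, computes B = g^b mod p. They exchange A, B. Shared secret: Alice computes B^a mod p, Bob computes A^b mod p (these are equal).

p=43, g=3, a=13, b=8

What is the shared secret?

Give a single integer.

Answer: 14

Derivation:
A = 3^13 mod 43  (bits of 13 = 1101)
  bit 0 = 1: r = r^2 * 3 mod 43 = 1^2 * 3 = 1*3 = 3
  bit 1 = 1: r = r^2 * 3 mod 43 = 3^2 * 3 = 9*3 = 27
  bit 2 = 0: r = r^2 mod 43 = 27^2 = 41
  bit 3 = 1: r = r^2 * 3 mod 43 = 41^2 * 3 = 4*3 = 12
  -> A = 12
B = 3^8 mod 43  (bits of 8 = 1000)
  bit 0 = 1: r = r^2 * 3 mod 43 = 1^2 * 3 = 1*3 = 3
  bit 1 = 0: r = r^2 mod 43 = 3^2 = 9
  bit 2 = 0: r = r^2 mod 43 = 9^2 = 38
  bit 3 = 0: r = r^2 mod 43 = 38^2 = 25
  -> B = 25
s = B^a = 25^13 mod 43  (bits of 13 = 1101)
  bit 0 = 1: r = r^2 * 25 mod 43 = 1^2 * 25 = 1*25 = 25
  bit 1 = 1: r = r^2 * 25 mod 43 = 25^2 * 25 = 23*25 = 16
  bit 2 = 0: r = r^2 mod 43 = 16^2 = 41
  bit 3 = 1: r = r^2 * 25 mod 43 = 41^2 * 25 = 4*25 = 14
  -> s = B^a = 14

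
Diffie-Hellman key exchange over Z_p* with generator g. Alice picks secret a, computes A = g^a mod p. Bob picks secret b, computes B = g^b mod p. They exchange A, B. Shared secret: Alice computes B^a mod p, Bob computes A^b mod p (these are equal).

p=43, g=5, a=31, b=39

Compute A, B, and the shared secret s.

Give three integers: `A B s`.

A = 5^31 mod 43  (bits of 31 = 11111)
  bit 0 = 1: r = r^2 * 5 mod 43 = 1^2 * 5 = 1*5 = 5
  bit 1 = 1: r = r^2 * 5 mod 43 = 5^2 * 5 = 25*5 = 39
  bit 2 = 1: r = r^2 * 5 mod 43 = 39^2 * 5 = 16*5 = 37
  bit 3 = 1: r = r^2 * 5 mod 43 = 37^2 * 5 = 36*5 = 8
  bit 4 = 1: r = r^2 * 5 mod 43 = 8^2 * 5 = 21*5 = 19
  -> A = 19
B = 5^39 mod 43  (bits of 39 = 100111)
  bit 0 = 1: r = r^2 * 5 mod 43 = 1^2 * 5 = 1*5 = 5
  bit 1 = 0: r = r^2 mod 43 = 5^2 = 25
  bit 2 = 0: r = r^2 mod 43 = 25^2 = 23
  bit 3 = 1: r = r^2 * 5 mod 43 = 23^2 * 5 = 13*5 = 22
  bit 4 = 1: r = r^2 * 5 mod 43 = 22^2 * 5 = 11*5 = 12
  bit 5 = 1: r = r^2 * 5 mod 43 = 12^2 * 5 = 15*5 = 32
  -> B = 32
s = B^a = 32^31 mod 43  (bits of 31 = 11111)
  bit 0 = 1: r = r^2 * 32 mod 43 = 1^2 * 32 = 1*32 = 32
  bit 1 = 1: r = r^2 * 32 mod 43 = 32^2 * 32 = 35*32 = 2
  bit 2 = 1: r = r^2 * 32 mod 43 = 2^2 * 32 = 4*32 = 42
  bit 3 = 1: r = r^2 * 32 mod 43 = 42^2 * 32 = 1*32 = 32
  bit 4 = 1: r = r^2 * 32 mod 43 = 32^2 * 32 = 35*32 = 2
  -> s = B^a = 2

Answer: 19 32 2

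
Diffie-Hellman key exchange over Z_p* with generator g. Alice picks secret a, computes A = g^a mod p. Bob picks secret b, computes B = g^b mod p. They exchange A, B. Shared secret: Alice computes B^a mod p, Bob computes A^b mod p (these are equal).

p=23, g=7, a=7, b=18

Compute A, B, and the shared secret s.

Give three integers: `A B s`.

A = 7^7 mod 23  (bits of 7 = 111)
  bit 0 = 1: r = r^2 * 7 mod 23 = 1^2 * 7 = 1*7 = 7
  bit 1 = 1: r = r^2 * 7 mod 23 = 7^2 * 7 = 3*7 = 21
  bit 2 = 1: r = r^2 * 7 mod 23 = 21^2 * 7 = 4*7 = 5
  -> A = 5
B = 7^18 mod 23  (bits of 18 = 10010)
  bit 0 = 1: r = r^2 * 7 mod 23 = 1^2 * 7 = 1*7 = 7
  bit 1 = 0: r = r^2 mod 23 = 7^2 = 3
  bit 2 = 0: r = r^2 mod 23 = 3^2 = 9
  bit 3 = 1: r = r^2 * 7 mod 23 = 9^2 * 7 = 12*7 = 15
  bit 4 = 0: r = r^2 mod 23 = 15^2 = 18
  -> B = 18
s = B^a = 18^7 mod 23  (bits of 7 = 111)
  bit 0 = 1: r = r^2 * 18 mod 23 = 1^2 * 18 = 1*18 = 18
  bit 1 = 1: r = r^2 * 18 mod 23 = 18^2 * 18 = 2*18 = 13
  bit 2 = 1: r = r^2 * 18 mod 23 = 13^2 * 18 = 8*18 = 6
  -> s = B^a = 6

Answer: 5 18 6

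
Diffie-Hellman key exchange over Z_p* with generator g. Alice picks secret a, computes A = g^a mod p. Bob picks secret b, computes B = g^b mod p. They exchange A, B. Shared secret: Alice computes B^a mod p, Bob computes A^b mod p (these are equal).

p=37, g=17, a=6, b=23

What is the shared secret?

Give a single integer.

A = 17^6 mod 37  (bits of 6 = 110)
  bit 0 = 1: r = r^2 * 17 mod 37 = 1^2 * 17 = 1*17 = 17
  bit 1 = 1: r = r^2 * 17 mod 37 = 17^2 * 17 = 30*17 = 29
  bit 2 = 0: r = r^2 mod 37 = 29^2 = 27
  -> A = 27
B = 17^23 mod 37  (bits of 23 = 10111)
  bit 0 = 1: r = r^2 * 17 mod 37 = 1^2 * 17 = 1*17 = 17
  bit 1 = 0: r = r^2 mod 37 = 17^2 = 30
  bit 2 = 1: r = r^2 * 17 mod 37 = 30^2 * 17 = 12*17 = 19
  bit 3 = 1: r = r^2 * 17 mod 37 = 19^2 * 17 = 28*17 = 32
  bit 4 = 1: r = r^2 * 17 mod 37 = 32^2 * 17 = 25*17 = 18
  -> B = 18
s = B^a = 18^6 mod 37  (bits of 6 = 110)
  bit 0 = 1: r = r^2 * 18 mod 37 = 1^2 * 18 = 1*18 = 18
  bit 1 = 1: r = r^2 * 18 mod 37 = 18^2 * 18 = 28*18 = 23
  bit 2 = 0: r = r^2 mod 37 = 23^2 = 11
  -> s = B^a = 11

Answer: 11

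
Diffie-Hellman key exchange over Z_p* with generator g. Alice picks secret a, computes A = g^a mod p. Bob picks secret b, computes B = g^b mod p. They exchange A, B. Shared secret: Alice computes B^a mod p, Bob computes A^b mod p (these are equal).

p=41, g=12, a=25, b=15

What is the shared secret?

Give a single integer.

A = 12^25 mod 41  (bits of 25 = 11001)
  bit 0 = 1: r = r^2 * 12 mod 41 = 1^2 * 12 = 1*12 = 12
  bit 1 = 1: r = r^2 * 12 mod 41 = 12^2 * 12 = 21*12 = 6
  bit 2 = 0: r = r^2 mod 41 = 6^2 = 36
  bit 3 = 0: r = r^2 mod 41 = 36^2 = 25
  bit 4 = 1: r = r^2 * 12 mod 41 = 25^2 * 12 = 10*12 = 38
  -> A = 38
B = 12^15 mod 41  (bits of 15 = 1111)
  bit 0 = 1: r = r^2 * 12 mod 41 = 1^2 * 12 = 1*12 = 12
  bit 1 = 1: r = r^2 * 12 mod 41 = 12^2 * 12 = 21*12 = 6
  bit 2 = 1: r = r^2 * 12 mod 41 = 6^2 * 12 = 36*12 = 22
  bit 3 = 1: r = r^2 * 12 mod 41 = 22^2 * 12 = 33*12 = 27
  -> B = 27
s = B^a = 27^25 mod 41  (bits of 25 = 11001)
  bit 0 = 1: r = r^2 * 27 mod 41 = 1^2 * 27 = 1*27 = 27
  bit 1 = 1: r = r^2 * 27 mod 41 = 27^2 * 27 = 32*27 = 3
  bit 2 = 0: r = r^2 mod 41 = 3^2 = 9
  bit 3 = 0: r = r^2 mod 41 = 9^2 = 40
  bit 4 = 1: r = r^2 * 27 mod 41 = 40^2 * 27 = 1*27 = 27
  -> s = B^a = 27

Answer: 27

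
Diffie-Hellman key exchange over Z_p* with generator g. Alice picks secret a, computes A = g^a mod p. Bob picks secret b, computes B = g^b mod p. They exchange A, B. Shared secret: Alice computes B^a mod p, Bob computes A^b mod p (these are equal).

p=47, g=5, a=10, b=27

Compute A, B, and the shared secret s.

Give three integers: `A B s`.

A = 5^10 mod 47  (bits of 10 = 1010)
  bit 0 = 1: r = r^2 * 5 mod 47 = 1^2 * 5 = 1*5 = 5
  bit 1 = 0: r = r^2 mod 47 = 5^2 = 25
  bit 2 = 1: r = r^2 * 5 mod 47 = 25^2 * 5 = 14*5 = 23
  bit 3 = 0: r = r^2 mod 47 = 23^2 = 12
  -> A = 12
B = 5^27 mod 47  (bits of 27 = 11011)
  bit 0 = 1: r = r^2 * 5 mod 47 = 1^2 * 5 = 1*5 = 5
  bit 1 = 1: r = r^2 * 5 mod 47 = 5^2 * 5 = 25*5 = 31
  bit 2 = 0: r = r^2 mod 47 = 31^2 = 21
  bit 3 = 1: r = r^2 * 5 mod 47 = 21^2 * 5 = 18*5 = 43
  bit 4 = 1: r = r^2 * 5 mod 47 = 43^2 * 5 = 16*5 = 33
  -> B = 33
s = B^a = 33^10 mod 47  (bits of 10 = 1010)
  bit 0 = 1: r = r^2 * 33 mod 47 = 1^2 * 33 = 1*33 = 33
  bit 1 = 0: r = r^2 mod 47 = 33^2 = 8
  bit 2 = 1: r = r^2 * 33 mod 47 = 8^2 * 33 = 17*33 = 44
  bit 3 = 0: r = r^2 mod 47 = 44^2 = 9
  -> s = B^a = 9

Answer: 12 33 9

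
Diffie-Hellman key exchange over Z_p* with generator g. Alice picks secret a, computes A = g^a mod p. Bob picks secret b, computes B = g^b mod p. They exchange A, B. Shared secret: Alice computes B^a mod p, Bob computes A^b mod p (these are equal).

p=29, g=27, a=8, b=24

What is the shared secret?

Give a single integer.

A = 27^8 mod 29  (bits of 8 = 1000)
  bit 0 = 1: r = r^2 * 27 mod 29 = 1^2 * 27 = 1*27 = 27
  bit 1 = 0: r = r^2 mod 29 = 27^2 = 4
  bit 2 = 0: r = r^2 mod 29 = 4^2 = 16
  bit 3 = 0: r = r^2 mod 29 = 16^2 = 24
  -> A = 24
B = 27^24 mod 29  (bits of 24 = 11000)
  bit 0 = 1: r = r^2 * 27 mod 29 = 1^2 * 27 = 1*27 = 27
  bit 1 = 1: r = r^2 * 27 mod 29 = 27^2 * 27 = 4*27 = 21
  bit 2 = 0: r = r^2 mod 29 = 21^2 = 6
  bit 3 = 0: r = r^2 mod 29 = 6^2 = 7
  bit 4 = 0: r = r^2 mod 29 = 7^2 = 20
  -> B = 20
s = B^a = 20^8 mod 29  (bits of 8 = 1000)
  bit 0 = 1: r = r^2 * 20 mod 29 = 1^2 * 20 = 1*20 = 20
  bit 1 = 0: r = r^2 mod 29 = 20^2 = 23
  bit 2 = 0: r = r^2 mod 29 = 23^2 = 7
  bit 3 = 0: r = r^2 mod 29 = 7^2 = 20
  -> s = B^a = 20

Answer: 20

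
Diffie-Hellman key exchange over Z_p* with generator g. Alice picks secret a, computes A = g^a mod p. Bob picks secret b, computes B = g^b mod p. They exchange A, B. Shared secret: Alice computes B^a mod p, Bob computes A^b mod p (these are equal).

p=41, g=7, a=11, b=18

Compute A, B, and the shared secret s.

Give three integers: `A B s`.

A = 7^11 mod 41  (bits of 11 = 1011)
  bit 0 = 1: r = r^2 * 7 mod 41 = 1^2 * 7 = 1*7 = 7
  bit 1 = 0: r = r^2 mod 41 = 7^2 = 8
  bit 2 = 1: r = r^2 * 7 mod 41 = 8^2 * 7 = 23*7 = 38
  bit 3 = 1: r = r^2 * 7 mod 41 = 38^2 * 7 = 9*7 = 22
  -> A = 22
B = 7^18 mod 41  (bits of 18 = 10010)
  bit 0 = 1: r = r^2 * 7 mod 41 = 1^2 * 7 = 1*7 = 7
  bit 1 = 0: r = r^2 mod 41 = 7^2 = 8
  bit 2 = 0: r = r^2 mod 41 = 8^2 = 23
  bit 3 = 1: r = r^2 * 7 mod 41 = 23^2 * 7 = 37*7 = 13
  bit 4 = 0: r = r^2 mod 41 = 13^2 = 5
  -> B = 5
s = B^a = 5^11 mod 41  (bits of 11 = 1011)
  bit 0 = 1: r = r^2 * 5 mod 41 = 1^2 * 5 = 1*5 = 5
  bit 1 = 0: r = r^2 mod 41 = 5^2 = 25
  bit 2 = 1: r = r^2 * 5 mod 41 = 25^2 * 5 = 10*5 = 9
  bit 3 = 1: r = r^2 * 5 mod 41 = 9^2 * 5 = 40*5 = 36
  -> s = B^a = 36

Answer: 22 5 36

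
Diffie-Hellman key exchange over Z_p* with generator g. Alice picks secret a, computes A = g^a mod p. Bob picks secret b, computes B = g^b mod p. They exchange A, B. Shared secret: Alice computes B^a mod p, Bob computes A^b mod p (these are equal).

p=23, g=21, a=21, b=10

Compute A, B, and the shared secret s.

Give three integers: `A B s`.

A = 21^21 mod 23  (bits of 21 = 10101)
  bit 0 = 1: r = r^2 * 21 mod 23 = 1^2 * 21 = 1*21 = 21
  bit 1 = 0: r = r^2 mod 23 = 21^2 = 4
  bit 2 = 1: r = r^2 * 21 mod 23 = 4^2 * 21 = 16*21 = 14
  bit 3 = 0: r = r^2 mod 23 = 14^2 = 12
  bit 4 = 1: r = r^2 * 21 mod 23 = 12^2 * 21 = 6*21 = 11
  -> A = 11
B = 21^10 mod 23  (bits of 10 = 1010)
  bit 0 = 1: r = r^2 * 21 mod 23 = 1^2 * 21 = 1*21 = 21
  bit 1 = 0: r = r^2 mod 23 = 21^2 = 4
  bit 2 = 1: r = r^2 * 21 mod 23 = 4^2 * 21 = 16*21 = 14
  bit 3 = 0: r = r^2 mod 23 = 14^2 = 12
  -> B = 12
s = B^a = 12^21 mod 23  (bits of 21 = 10101)
  bit 0 = 1: r = r^2 * 12 mod 23 = 1^2 * 12 = 1*12 = 12
  bit 1 = 0: r = r^2 mod 23 = 12^2 = 6
  bit 2 = 1: r = r^2 * 12 mod 23 = 6^2 * 12 = 13*12 = 18
  bit 3 = 0: r = r^2 mod 23 = 18^2 = 2
  bit 4 = 1: r = r^2 * 12 mod 23 = 2^2 * 12 = 4*12 = 2
  -> s = B^a = 2

Answer: 11 12 2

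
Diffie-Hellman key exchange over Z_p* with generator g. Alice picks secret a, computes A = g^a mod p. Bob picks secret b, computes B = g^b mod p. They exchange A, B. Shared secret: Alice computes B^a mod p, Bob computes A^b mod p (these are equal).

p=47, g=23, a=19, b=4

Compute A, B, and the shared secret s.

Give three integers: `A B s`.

Answer: 31 3 18

Derivation:
A = 23^19 mod 47  (bits of 19 = 10011)
  bit 0 = 1: r = r^2 * 23 mod 47 = 1^2 * 23 = 1*23 = 23
  bit 1 = 0: r = r^2 mod 47 = 23^2 = 12
  bit 2 = 0: r = r^2 mod 47 = 12^2 = 3
  bit 3 = 1: r = r^2 * 23 mod 47 = 3^2 * 23 = 9*23 = 19
  bit 4 = 1: r = r^2 * 23 mod 47 = 19^2 * 23 = 32*23 = 31
  -> A = 31
B = 23^4 mod 47  (bits of 4 = 100)
  bit 0 = 1: r = r^2 * 23 mod 47 = 1^2 * 23 = 1*23 = 23
  bit 1 = 0: r = r^2 mod 47 = 23^2 = 12
  bit 2 = 0: r = r^2 mod 47 = 12^2 = 3
  -> B = 3
s = B^a = 3^19 mod 47  (bits of 19 = 10011)
  bit 0 = 1: r = r^2 * 3 mod 47 = 1^2 * 3 = 1*3 = 3
  bit 1 = 0: r = r^2 mod 47 = 3^2 = 9
  bit 2 = 0: r = r^2 mod 47 = 9^2 = 34
  bit 3 = 1: r = r^2 * 3 mod 47 = 34^2 * 3 = 28*3 = 37
  bit 4 = 1: r = r^2 * 3 mod 47 = 37^2 * 3 = 6*3 = 18
  -> s = B^a = 18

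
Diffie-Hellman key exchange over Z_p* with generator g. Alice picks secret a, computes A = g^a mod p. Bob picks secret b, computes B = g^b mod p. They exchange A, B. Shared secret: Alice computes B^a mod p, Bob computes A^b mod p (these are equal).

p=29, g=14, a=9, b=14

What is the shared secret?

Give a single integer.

Answer: 28

Derivation:
A = 14^9 mod 29  (bits of 9 = 1001)
  bit 0 = 1: r = r^2 * 14 mod 29 = 1^2 * 14 = 1*14 = 14
  bit 1 = 0: r = r^2 mod 29 = 14^2 = 22
  bit 2 = 0: r = r^2 mod 29 = 22^2 = 20
  bit 3 = 1: r = r^2 * 14 mod 29 = 20^2 * 14 = 23*14 = 3
  -> A = 3
B = 14^14 mod 29  (bits of 14 = 1110)
  bit 0 = 1: r = r^2 * 14 mod 29 = 1^2 * 14 = 1*14 = 14
  bit 1 = 1: r = r^2 * 14 mod 29 = 14^2 * 14 = 22*14 = 18
  bit 2 = 1: r = r^2 * 14 mod 29 = 18^2 * 14 = 5*14 = 12
  bit 3 = 0: r = r^2 mod 29 = 12^2 = 28
  -> B = 28
s = B^a = 28^9 mod 29  (bits of 9 = 1001)
  bit 0 = 1: r = r^2 * 28 mod 29 = 1^2 * 28 = 1*28 = 28
  bit 1 = 0: r = r^2 mod 29 = 28^2 = 1
  bit 2 = 0: r = r^2 mod 29 = 1^2 = 1
  bit 3 = 1: r = r^2 * 28 mod 29 = 1^2 * 28 = 1*28 = 28
  -> s = B^a = 28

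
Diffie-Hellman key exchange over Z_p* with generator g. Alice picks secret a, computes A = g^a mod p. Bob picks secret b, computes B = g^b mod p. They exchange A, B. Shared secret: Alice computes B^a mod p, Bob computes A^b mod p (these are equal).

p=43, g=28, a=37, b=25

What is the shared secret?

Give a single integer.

A = 28^37 mod 43  (bits of 37 = 100101)
  bit 0 = 1: r = r^2 * 28 mod 43 = 1^2 * 28 = 1*28 = 28
  bit 1 = 0: r = r^2 mod 43 = 28^2 = 10
  bit 2 = 0: r = r^2 mod 43 = 10^2 = 14
  bit 3 = 1: r = r^2 * 28 mod 43 = 14^2 * 28 = 24*28 = 27
  bit 4 = 0: r = r^2 mod 43 = 27^2 = 41
  bit 5 = 1: r = r^2 * 28 mod 43 = 41^2 * 28 = 4*28 = 26
  -> A = 26
B = 28^25 mod 43  (bits of 25 = 11001)
  bit 0 = 1: r = r^2 * 28 mod 43 = 1^2 * 28 = 1*28 = 28
  bit 1 = 1: r = r^2 * 28 mod 43 = 28^2 * 28 = 10*28 = 22
  bit 2 = 0: r = r^2 mod 43 = 22^2 = 11
  bit 3 = 0: r = r^2 mod 43 = 11^2 = 35
  bit 4 = 1: r = r^2 * 28 mod 43 = 35^2 * 28 = 21*28 = 29
  -> B = 29
s = B^a = 29^37 mod 43  (bits of 37 = 100101)
  bit 0 = 1: r = r^2 * 29 mod 43 = 1^2 * 29 = 1*29 = 29
  bit 1 = 0: r = r^2 mod 43 = 29^2 = 24
  bit 2 = 0: r = r^2 mod 43 = 24^2 = 17
  bit 3 = 1: r = r^2 * 29 mod 43 = 17^2 * 29 = 31*29 = 39
  bit 4 = 0: r = r^2 mod 43 = 39^2 = 16
  bit 5 = 1: r = r^2 * 29 mod 43 = 16^2 * 29 = 41*29 = 28
  -> s = B^a = 28

Answer: 28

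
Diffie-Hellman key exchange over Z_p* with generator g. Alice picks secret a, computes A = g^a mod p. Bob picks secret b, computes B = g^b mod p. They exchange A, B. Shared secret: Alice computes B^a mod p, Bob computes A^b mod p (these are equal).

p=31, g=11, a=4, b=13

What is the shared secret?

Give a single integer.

Answer: 18

Derivation:
A = 11^4 mod 31  (bits of 4 = 100)
  bit 0 = 1: r = r^2 * 11 mod 31 = 1^2 * 11 = 1*11 = 11
  bit 1 = 0: r = r^2 mod 31 = 11^2 = 28
  bit 2 = 0: r = r^2 mod 31 = 28^2 = 9
  -> A = 9
B = 11^13 mod 31  (bits of 13 = 1101)
  bit 0 = 1: r = r^2 * 11 mod 31 = 1^2 * 11 = 1*11 = 11
  bit 1 = 1: r = r^2 * 11 mod 31 = 11^2 * 11 = 28*11 = 29
  bit 2 = 0: r = r^2 mod 31 = 29^2 = 4
  bit 3 = 1: r = r^2 * 11 mod 31 = 4^2 * 11 = 16*11 = 21
  -> B = 21
s = B^a = 21^4 mod 31  (bits of 4 = 100)
  bit 0 = 1: r = r^2 * 21 mod 31 = 1^2 * 21 = 1*21 = 21
  bit 1 = 0: r = r^2 mod 31 = 21^2 = 7
  bit 2 = 0: r = r^2 mod 31 = 7^2 = 18
  -> s = B^a = 18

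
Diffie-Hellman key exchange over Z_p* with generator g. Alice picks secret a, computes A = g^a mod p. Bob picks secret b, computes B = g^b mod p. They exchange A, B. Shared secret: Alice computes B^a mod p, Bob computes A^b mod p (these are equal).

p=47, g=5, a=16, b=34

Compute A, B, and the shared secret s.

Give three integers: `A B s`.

A = 5^16 mod 47  (bits of 16 = 10000)
  bit 0 = 1: r = r^2 * 5 mod 47 = 1^2 * 5 = 1*5 = 5
  bit 1 = 0: r = r^2 mod 47 = 5^2 = 25
  bit 2 = 0: r = r^2 mod 47 = 25^2 = 14
  bit 3 = 0: r = r^2 mod 47 = 14^2 = 8
  bit 4 = 0: r = r^2 mod 47 = 8^2 = 17
  -> A = 17
B = 5^34 mod 47  (bits of 34 = 100010)
  bit 0 = 1: r = r^2 * 5 mod 47 = 1^2 * 5 = 1*5 = 5
  bit 1 = 0: r = r^2 mod 47 = 5^2 = 25
  bit 2 = 0: r = r^2 mod 47 = 25^2 = 14
  bit 3 = 0: r = r^2 mod 47 = 14^2 = 8
  bit 4 = 1: r = r^2 * 5 mod 47 = 8^2 * 5 = 17*5 = 38
  bit 5 = 0: r = r^2 mod 47 = 38^2 = 34
  -> B = 34
s = B^a = 34^16 mod 47  (bits of 16 = 10000)
  bit 0 = 1: r = r^2 * 34 mod 47 = 1^2 * 34 = 1*34 = 34
  bit 1 = 0: r = r^2 mod 47 = 34^2 = 28
  bit 2 = 0: r = r^2 mod 47 = 28^2 = 32
  bit 3 = 0: r = r^2 mod 47 = 32^2 = 37
  bit 4 = 0: r = r^2 mod 47 = 37^2 = 6
  -> s = B^a = 6

Answer: 17 34 6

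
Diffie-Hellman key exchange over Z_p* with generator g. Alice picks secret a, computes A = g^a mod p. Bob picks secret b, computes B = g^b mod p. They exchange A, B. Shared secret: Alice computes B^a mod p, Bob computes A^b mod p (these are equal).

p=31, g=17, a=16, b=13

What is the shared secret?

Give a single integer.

A = 17^16 mod 31  (bits of 16 = 10000)
  bit 0 = 1: r = r^2 * 17 mod 31 = 1^2 * 17 = 1*17 = 17
  bit 1 = 0: r = r^2 mod 31 = 17^2 = 10
  bit 2 = 0: r = r^2 mod 31 = 10^2 = 7
  bit 3 = 0: r = r^2 mod 31 = 7^2 = 18
  bit 4 = 0: r = r^2 mod 31 = 18^2 = 14
  -> A = 14
B = 17^13 mod 31  (bits of 13 = 1101)
  bit 0 = 1: r = r^2 * 17 mod 31 = 1^2 * 17 = 1*17 = 17
  bit 1 = 1: r = r^2 * 17 mod 31 = 17^2 * 17 = 10*17 = 15
  bit 2 = 0: r = r^2 mod 31 = 15^2 = 8
  bit 3 = 1: r = r^2 * 17 mod 31 = 8^2 * 17 = 2*17 = 3
  -> B = 3
s = B^a = 3^16 mod 31  (bits of 16 = 10000)
  bit 0 = 1: r = r^2 * 3 mod 31 = 1^2 * 3 = 1*3 = 3
  bit 1 = 0: r = r^2 mod 31 = 3^2 = 9
  bit 2 = 0: r = r^2 mod 31 = 9^2 = 19
  bit 3 = 0: r = r^2 mod 31 = 19^2 = 20
  bit 4 = 0: r = r^2 mod 31 = 20^2 = 28
  -> s = B^a = 28

Answer: 28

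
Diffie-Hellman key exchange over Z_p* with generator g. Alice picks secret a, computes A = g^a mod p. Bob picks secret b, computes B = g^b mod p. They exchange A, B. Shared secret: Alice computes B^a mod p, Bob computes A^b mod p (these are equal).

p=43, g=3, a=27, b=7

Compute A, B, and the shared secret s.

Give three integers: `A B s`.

A = 3^27 mod 43  (bits of 27 = 11011)
  bit 0 = 1: r = r^2 * 3 mod 43 = 1^2 * 3 = 1*3 = 3
  bit 1 = 1: r = r^2 * 3 mod 43 = 3^2 * 3 = 9*3 = 27
  bit 2 = 0: r = r^2 mod 43 = 27^2 = 41
  bit 3 = 1: r = r^2 * 3 mod 43 = 41^2 * 3 = 4*3 = 12
  bit 4 = 1: r = r^2 * 3 mod 43 = 12^2 * 3 = 15*3 = 2
  -> A = 2
B = 3^7 mod 43  (bits of 7 = 111)
  bit 0 = 1: r = r^2 * 3 mod 43 = 1^2 * 3 = 1*3 = 3
  bit 1 = 1: r = r^2 * 3 mod 43 = 3^2 * 3 = 9*3 = 27
  bit 2 = 1: r = r^2 * 3 mod 43 = 27^2 * 3 = 41*3 = 37
  -> B = 37
s = B^a = 37^27 mod 43  (bits of 27 = 11011)
  bit 0 = 1: r = r^2 * 37 mod 43 = 1^2 * 37 = 1*37 = 37
  bit 1 = 1: r = r^2 * 37 mod 43 = 37^2 * 37 = 36*37 = 42
  bit 2 = 0: r = r^2 mod 43 = 42^2 = 1
  bit 3 = 1: r = r^2 * 37 mod 43 = 1^2 * 37 = 1*37 = 37
  bit 4 = 1: r = r^2 * 37 mod 43 = 37^2 * 37 = 36*37 = 42
  -> s = B^a = 42

Answer: 2 37 42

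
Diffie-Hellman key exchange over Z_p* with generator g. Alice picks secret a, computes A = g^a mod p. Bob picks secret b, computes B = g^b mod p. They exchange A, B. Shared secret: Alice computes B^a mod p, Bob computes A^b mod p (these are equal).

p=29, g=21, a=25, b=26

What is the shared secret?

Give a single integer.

Answer: 13

Derivation:
A = 21^25 mod 29  (bits of 25 = 11001)
  bit 0 = 1: r = r^2 * 21 mod 29 = 1^2 * 21 = 1*21 = 21
  bit 1 = 1: r = r^2 * 21 mod 29 = 21^2 * 21 = 6*21 = 10
  bit 2 = 0: r = r^2 mod 29 = 10^2 = 13
  bit 3 = 0: r = r^2 mod 29 = 13^2 = 24
  bit 4 = 1: r = r^2 * 21 mod 29 = 24^2 * 21 = 25*21 = 3
  -> A = 3
B = 21^26 mod 29  (bits of 26 = 11010)
  bit 0 = 1: r = r^2 * 21 mod 29 = 1^2 * 21 = 1*21 = 21
  bit 1 = 1: r = r^2 * 21 mod 29 = 21^2 * 21 = 6*21 = 10
  bit 2 = 0: r = r^2 mod 29 = 10^2 = 13
  bit 3 = 1: r = r^2 * 21 mod 29 = 13^2 * 21 = 24*21 = 11
  bit 4 = 0: r = r^2 mod 29 = 11^2 = 5
  -> B = 5
s = B^a = 5^25 mod 29  (bits of 25 = 11001)
  bit 0 = 1: r = r^2 * 5 mod 29 = 1^2 * 5 = 1*5 = 5
  bit 1 = 1: r = r^2 * 5 mod 29 = 5^2 * 5 = 25*5 = 9
  bit 2 = 0: r = r^2 mod 29 = 9^2 = 23
  bit 3 = 0: r = r^2 mod 29 = 23^2 = 7
  bit 4 = 1: r = r^2 * 5 mod 29 = 7^2 * 5 = 20*5 = 13
  -> s = B^a = 13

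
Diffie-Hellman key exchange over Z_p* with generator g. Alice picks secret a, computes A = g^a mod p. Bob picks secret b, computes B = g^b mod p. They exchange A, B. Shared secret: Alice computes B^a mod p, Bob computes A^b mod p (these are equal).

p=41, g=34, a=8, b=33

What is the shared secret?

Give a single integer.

A = 34^8 mod 41  (bits of 8 = 1000)
  bit 0 = 1: r = r^2 * 34 mod 41 = 1^2 * 34 = 1*34 = 34
  bit 1 = 0: r = r^2 mod 41 = 34^2 = 8
  bit 2 = 0: r = r^2 mod 41 = 8^2 = 23
  bit 3 = 0: r = r^2 mod 41 = 23^2 = 37
  -> A = 37
B = 34^33 mod 41  (bits of 33 = 100001)
  bit 0 = 1: r = r^2 * 34 mod 41 = 1^2 * 34 = 1*34 = 34
  bit 1 = 0: r = r^2 mod 41 = 34^2 = 8
  bit 2 = 0: r = r^2 mod 41 = 8^2 = 23
  bit 3 = 0: r = r^2 mod 41 = 23^2 = 37
  bit 4 = 0: r = r^2 mod 41 = 37^2 = 16
  bit 5 = 1: r = r^2 * 34 mod 41 = 16^2 * 34 = 10*34 = 12
  -> B = 12
s = B^a = 12^8 mod 41  (bits of 8 = 1000)
  bit 0 = 1: r = r^2 * 12 mod 41 = 1^2 * 12 = 1*12 = 12
  bit 1 = 0: r = r^2 mod 41 = 12^2 = 21
  bit 2 = 0: r = r^2 mod 41 = 21^2 = 31
  bit 3 = 0: r = r^2 mod 41 = 31^2 = 18
  -> s = B^a = 18

Answer: 18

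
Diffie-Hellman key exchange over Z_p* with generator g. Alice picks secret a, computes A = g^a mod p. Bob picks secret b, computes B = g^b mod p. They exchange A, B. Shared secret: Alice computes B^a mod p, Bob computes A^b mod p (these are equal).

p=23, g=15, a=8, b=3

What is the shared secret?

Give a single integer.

A = 15^8 mod 23  (bits of 8 = 1000)
  bit 0 = 1: r = r^2 * 15 mod 23 = 1^2 * 15 = 1*15 = 15
  bit 1 = 0: r = r^2 mod 23 = 15^2 = 18
  bit 2 = 0: r = r^2 mod 23 = 18^2 = 2
  bit 3 = 0: r = r^2 mod 23 = 2^2 = 4
  -> A = 4
B = 15^3 mod 23  (bits of 3 = 11)
  bit 0 = 1: r = r^2 * 15 mod 23 = 1^2 * 15 = 1*15 = 15
  bit 1 = 1: r = r^2 * 15 mod 23 = 15^2 * 15 = 18*15 = 17
  -> B = 17
s = B^a = 17^8 mod 23  (bits of 8 = 1000)
  bit 0 = 1: r = r^2 * 17 mod 23 = 1^2 * 17 = 1*17 = 17
  bit 1 = 0: r = r^2 mod 23 = 17^2 = 13
  bit 2 = 0: r = r^2 mod 23 = 13^2 = 8
  bit 3 = 0: r = r^2 mod 23 = 8^2 = 18
  -> s = B^a = 18

Answer: 18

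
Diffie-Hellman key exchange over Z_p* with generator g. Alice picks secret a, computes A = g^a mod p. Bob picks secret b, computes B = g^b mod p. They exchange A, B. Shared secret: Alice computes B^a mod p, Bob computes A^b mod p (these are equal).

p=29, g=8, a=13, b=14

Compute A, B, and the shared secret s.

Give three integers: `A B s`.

Answer: 18 28 28

Derivation:
A = 8^13 mod 29  (bits of 13 = 1101)
  bit 0 = 1: r = r^2 * 8 mod 29 = 1^2 * 8 = 1*8 = 8
  bit 1 = 1: r = r^2 * 8 mod 29 = 8^2 * 8 = 6*8 = 19
  bit 2 = 0: r = r^2 mod 29 = 19^2 = 13
  bit 3 = 1: r = r^2 * 8 mod 29 = 13^2 * 8 = 24*8 = 18
  -> A = 18
B = 8^14 mod 29  (bits of 14 = 1110)
  bit 0 = 1: r = r^2 * 8 mod 29 = 1^2 * 8 = 1*8 = 8
  bit 1 = 1: r = r^2 * 8 mod 29 = 8^2 * 8 = 6*8 = 19
  bit 2 = 1: r = r^2 * 8 mod 29 = 19^2 * 8 = 13*8 = 17
  bit 3 = 0: r = r^2 mod 29 = 17^2 = 28
  -> B = 28
s = B^a = 28^13 mod 29  (bits of 13 = 1101)
  bit 0 = 1: r = r^2 * 28 mod 29 = 1^2 * 28 = 1*28 = 28
  bit 1 = 1: r = r^2 * 28 mod 29 = 28^2 * 28 = 1*28 = 28
  bit 2 = 0: r = r^2 mod 29 = 28^2 = 1
  bit 3 = 1: r = r^2 * 28 mod 29 = 1^2 * 28 = 1*28 = 28
  -> s = B^a = 28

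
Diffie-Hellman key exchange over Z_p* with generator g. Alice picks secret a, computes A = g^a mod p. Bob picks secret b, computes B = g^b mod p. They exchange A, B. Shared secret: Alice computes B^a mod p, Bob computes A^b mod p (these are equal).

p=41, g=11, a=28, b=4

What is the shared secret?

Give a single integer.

Answer: 18

Derivation:
A = 11^28 mod 41  (bits of 28 = 11100)
  bit 0 = 1: r = r^2 * 11 mod 41 = 1^2 * 11 = 1*11 = 11
  bit 1 = 1: r = r^2 * 11 mod 41 = 11^2 * 11 = 39*11 = 19
  bit 2 = 1: r = r^2 * 11 mod 41 = 19^2 * 11 = 33*11 = 35
  bit 3 = 0: r = r^2 mod 41 = 35^2 = 36
  bit 4 = 0: r = r^2 mod 41 = 36^2 = 25
  -> A = 25
B = 11^4 mod 41  (bits of 4 = 100)
  bit 0 = 1: r = r^2 * 11 mod 41 = 1^2 * 11 = 1*11 = 11
  bit 1 = 0: r = r^2 mod 41 = 11^2 = 39
  bit 2 = 0: r = r^2 mod 41 = 39^2 = 4
  -> B = 4
s = B^a = 4^28 mod 41  (bits of 28 = 11100)
  bit 0 = 1: r = r^2 * 4 mod 41 = 1^2 * 4 = 1*4 = 4
  bit 1 = 1: r = r^2 * 4 mod 41 = 4^2 * 4 = 16*4 = 23
  bit 2 = 1: r = r^2 * 4 mod 41 = 23^2 * 4 = 37*4 = 25
  bit 3 = 0: r = r^2 mod 41 = 25^2 = 10
  bit 4 = 0: r = r^2 mod 41 = 10^2 = 18
  -> s = B^a = 18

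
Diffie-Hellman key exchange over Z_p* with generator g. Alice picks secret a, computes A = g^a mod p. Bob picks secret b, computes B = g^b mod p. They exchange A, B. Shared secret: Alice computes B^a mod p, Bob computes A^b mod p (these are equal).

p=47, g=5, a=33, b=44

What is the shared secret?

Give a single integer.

A = 5^33 mod 47  (bits of 33 = 100001)
  bit 0 = 1: r = r^2 * 5 mod 47 = 1^2 * 5 = 1*5 = 5
  bit 1 = 0: r = r^2 mod 47 = 5^2 = 25
  bit 2 = 0: r = r^2 mod 47 = 25^2 = 14
  bit 3 = 0: r = r^2 mod 47 = 14^2 = 8
  bit 4 = 0: r = r^2 mod 47 = 8^2 = 17
  bit 5 = 1: r = r^2 * 5 mod 47 = 17^2 * 5 = 7*5 = 35
  -> A = 35
B = 5^44 mod 47  (bits of 44 = 101100)
  bit 0 = 1: r = r^2 * 5 mod 47 = 1^2 * 5 = 1*5 = 5
  bit 1 = 0: r = r^2 mod 47 = 5^2 = 25
  bit 2 = 1: r = r^2 * 5 mod 47 = 25^2 * 5 = 14*5 = 23
  bit 3 = 1: r = r^2 * 5 mod 47 = 23^2 * 5 = 12*5 = 13
  bit 4 = 0: r = r^2 mod 47 = 13^2 = 28
  bit 5 = 0: r = r^2 mod 47 = 28^2 = 32
  -> B = 32
s = B^a = 32^33 mod 47  (bits of 33 = 100001)
  bit 0 = 1: r = r^2 * 32 mod 47 = 1^2 * 32 = 1*32 = 32
  bit 1 = 0: r = r^2 mod 47 = 32^2 = 37
  bit 2 = 0: r = r^2 mod 47 = 37^2 = 6
  bit 3 = 0: r = r^2 mod 47 = 6^2 = 36
  bit 4 = 0: r = r^2 mod 47 = 36^2 = 27
  bit 5 = 1: r = r^2 * 32 mod 47 = 27^2 * 32 = 24*32 = 16
  -> s = B^a = 16

Answer: 16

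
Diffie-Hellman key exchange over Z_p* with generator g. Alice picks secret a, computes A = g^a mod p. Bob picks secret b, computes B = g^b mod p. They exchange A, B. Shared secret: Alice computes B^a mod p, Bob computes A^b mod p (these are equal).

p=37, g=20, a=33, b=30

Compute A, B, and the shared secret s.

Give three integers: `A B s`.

A = 20^33 mod 37  (bits of 33 = 100001)
  bit 0 = 1: r = r^2 * 20 mod 37 = 1^2 * 20 = 1*20 = 20
  bit 1 = 0: r = r^2 mod 37 = 20^2 = 30
  bit 2 = 0: r = r^2 mod 37 = 30^2 = 12
  bit 3 = 0: r = r^2 mod 37 = 12^2 = 33
  bit 4 = 0: r = r^2 mod 37 = 33^2 = 16
  bit 5 = 1: r = r^2 * 20 mod 37 = 16^2 * 20 = 34*20 = 14
  -> A = 14
B = 20^30 mod 37  (bits of 30 = 11110)
  bit 0 = 1: r = r^2 * 20 mod 37 = 1^2 * 20 = 1*20 = 20
  bit 1 = 1: r = r^2 * 20 mod 37 = 20^2 * 20 = 30*20 = 8
  bit 2 = 1: r = r^2 * 20 mod 37 = 8^2 * 20 = 27*20 = 22
  bit 3 = 1: r = r^2 * 20 mod 37 = 22^2 * 20 = 3*20 = 23
  bit 4 = 0: r = r^2 mod 37 = 23^2 = 11
  -> B = 11
s = B^a = 11^33 mod 37  (bits of 33 = 100001)
  bit 0 = 1: r = r^2 * 11 mod 37 = 1^2 * 11 = 1*11 = 11
  bit 1 = 0: r = r^2 mod 37 = 11^2 = 10
  bit 2 = 0: r = r^2 mod 37 = 10^2 = 26
  bit 3 = 0: r = r^2 mod 37 = 26^2 = 10
  bit 4 = 0: r = r^2 mod 37 = 10^2 = 26
  bit 5 = 1: r = r^2 * 11 mod 37 = 26^2 * 11 = 10*11 = 36
  -> s = B^a = 36

Answer: 14 11 36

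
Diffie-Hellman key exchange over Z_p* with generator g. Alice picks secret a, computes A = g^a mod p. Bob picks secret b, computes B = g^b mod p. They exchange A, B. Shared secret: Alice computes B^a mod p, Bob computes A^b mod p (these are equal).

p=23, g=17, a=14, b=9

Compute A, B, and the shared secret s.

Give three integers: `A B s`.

Answer: 9 7 2

Derivation:
A = 17^14 mod 23  (bits of 14 = 1110)
  bit 0 = 1: r = r^2 * 17 mod 23 = 1^2 * 17 = 1*17 = 17
  bit 1 = 1: r = r^2 * 17 mod 23 = 17^2 * 17 = 13*17 = 14
  bit 2 = 1: r = r^2 * 17 mod 23 = 14^2 * 17 = 12*17 = 20
  bit 3 = 0: r = r^2 mod 23 = 20^2 = 9
  -> A = 9
B = 17^9 mod 23  (bits of 9 = 1001)
  bit 0 = 1: r = r^2 * 17 mod 23 = 1^2 * 17 = 1*17 = 17
  bit 1 = 0: r = r^2 mod 23 = 17^2 = 13
  bit 2 = 0: r = r^2 mod 23 = 13^2 = 8
  bit 3 = 1: r = r^2 * 17 mod 23 = 8^2 * 17 = 18*17 = 7
  -> B = 7
s = B^a = 7^14 mod 23  (bits of 14 = 1110)
  bit 0 = 1: r = r^2 * 7 mod 23 = 1^2 * 7 = 1*7 = 7
  bit 1 = 1: r = r^2 * 7 mod 23 = 7^2 * 7 = 3*7 = 21
  bit 2 = 1: r = r^2 * 7 mod 23 = 21^2 * 7 = 4*7 = 5
  bit 3 = 0: r = r^2 mod 23 = 5^2 = 2
  -> s = B^a = 2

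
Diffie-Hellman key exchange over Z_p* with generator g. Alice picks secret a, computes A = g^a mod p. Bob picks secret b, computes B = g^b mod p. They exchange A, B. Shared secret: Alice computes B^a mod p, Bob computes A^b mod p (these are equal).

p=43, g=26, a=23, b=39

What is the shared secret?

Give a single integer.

A = 26^23 mod 43  (bits of 23 = 10111)
  bit 0 = 1: r = r^2 * 26 mod 43 = 1^2 * 26 = 1*26 = 26
  bit 1 = 0: r = r^2 mod 43 = 26^2 = 31
  bit 2 = 1: r = r^2 * 26 mod 43 = 31^2 * 26 = 15*26 = 3
  bit 3 = 1: r = r^2 * 26 mod 43 = 3^2 * 26 = 9*26 = 19
  bit 4 = 1: r = r^2 * 26 mod 43 = 19^2 * 26 = 17*26 = 12
  -> A = 12
B = 26^39 mod 43  (bits of 39 = 100111)
  bit 0 = 1: r = r^2 * 26 mod 43 = 1^2 * 26 = 1*26 = 26
  bit 1 = 0: r = r^2 mod 43 = 26^2 = 31
  bit 2 = 0: r = r^2 mod 43 = 31^2 = 15
  bit 3 = 1: r = r^2 * 26 mod 43 = 15^2 * 26 = 10*26 = 2
  bit 4 = 1: r = r^2 * 26 mod 43 = 2^2 * 26 = 4*26 = 18
  bit 5 = 1: r = r^2 * 26 mod 43 = 18^2 * 26 = 23*26 = 39
  -> B = 39
s = B^a = 39^23 mod 43  (bits of 23 = 10111)
  bit 0 = 1: r = r^2 * 39 mod 43 = 1^2 * 39 = 1*39 = 39
  bit 1 = 0: r = r^2 mod 43 = 39^2 = 16
  bit 2 = 1: r = r^2 * 39 mod 43 = 16^2 * 39 = 41*39 = 8
  bit 3 = 1: r = r^2 * 39 mod 43 = 8^2 * 39 = 21*39 = 2
  bit 4 = 1: r = r^2 * 39 mod 43 = 2^2 * 39 = 4*39 = 27
  -> s = B^a = 27

Answer: 27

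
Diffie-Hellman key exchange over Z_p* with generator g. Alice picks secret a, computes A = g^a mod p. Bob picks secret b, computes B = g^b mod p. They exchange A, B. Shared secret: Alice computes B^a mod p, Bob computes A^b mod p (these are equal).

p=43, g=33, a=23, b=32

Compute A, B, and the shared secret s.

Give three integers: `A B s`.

Answer: 29 15 10

Derivation:
A = 33^23 mod 43  (bits of 23 = 10111)
  bit 0 = 1: r = r^2 * 33 mod 43 = 1^2 * 33 = 1*33 = 33
  bit 1 = 0: r = r^2 mod 43 = 33^2 = 14
  bit 2 = 1: r = r^2 * 33 mod 43 = 14^2 * 33 = 24*33 = 18
  bit 3 = 1: r = r^2 * 33 mod 43 = 18^2 * 33 = 23*33 = 28
  bit 4 = 1: r = r^2 * 33 mod 43 = 28^2 * 33 = 10*33 = 29
  -> A = 29
B = 33^32 mod 43  (bits of 32 = 100000)
  bit 0 = 1: r = r^2 * 33 mod 43 = 1^2 * 33 = 1*33 = 33
  bit 1 = 0: r = r^2 mod 43 = 33^2 = 14
  bit 2 = 0: r = r^2 mod 43 = 14^2 = 24
  bit 3 = 0: r = r^2 mod 43 = 24^2 = 17
  bit 4 = 0: r = r^2 mod 43 = 17^2 = 31
  bit 5 = 0: r = r^2 mod 43 = 31^2 = 15
  -> B = 15
s = B^a = 15^23 mod 43  (bits of 23 = 10111)
  bit 0 = 1: r = r^2 * 15 mod 43 = 1^2 * 15 = 1*15 = 15
  bit 1 = 0: r = r^2 mod 43 = 15^2 = 10
  bit 2 = 1: r = r^2 * 15 mod 43 = 10^2 * 15 = 14*15 = 38
  bit 3 = 1: r = r^2 * 15 mod 43 = 38^2 * 15 = 25*15 = 31
  bit 4 = 1: r = r^2 * 15 mod 43 = 31^2 * 15 = 15*15 = 10
  -> s = B^a = 10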